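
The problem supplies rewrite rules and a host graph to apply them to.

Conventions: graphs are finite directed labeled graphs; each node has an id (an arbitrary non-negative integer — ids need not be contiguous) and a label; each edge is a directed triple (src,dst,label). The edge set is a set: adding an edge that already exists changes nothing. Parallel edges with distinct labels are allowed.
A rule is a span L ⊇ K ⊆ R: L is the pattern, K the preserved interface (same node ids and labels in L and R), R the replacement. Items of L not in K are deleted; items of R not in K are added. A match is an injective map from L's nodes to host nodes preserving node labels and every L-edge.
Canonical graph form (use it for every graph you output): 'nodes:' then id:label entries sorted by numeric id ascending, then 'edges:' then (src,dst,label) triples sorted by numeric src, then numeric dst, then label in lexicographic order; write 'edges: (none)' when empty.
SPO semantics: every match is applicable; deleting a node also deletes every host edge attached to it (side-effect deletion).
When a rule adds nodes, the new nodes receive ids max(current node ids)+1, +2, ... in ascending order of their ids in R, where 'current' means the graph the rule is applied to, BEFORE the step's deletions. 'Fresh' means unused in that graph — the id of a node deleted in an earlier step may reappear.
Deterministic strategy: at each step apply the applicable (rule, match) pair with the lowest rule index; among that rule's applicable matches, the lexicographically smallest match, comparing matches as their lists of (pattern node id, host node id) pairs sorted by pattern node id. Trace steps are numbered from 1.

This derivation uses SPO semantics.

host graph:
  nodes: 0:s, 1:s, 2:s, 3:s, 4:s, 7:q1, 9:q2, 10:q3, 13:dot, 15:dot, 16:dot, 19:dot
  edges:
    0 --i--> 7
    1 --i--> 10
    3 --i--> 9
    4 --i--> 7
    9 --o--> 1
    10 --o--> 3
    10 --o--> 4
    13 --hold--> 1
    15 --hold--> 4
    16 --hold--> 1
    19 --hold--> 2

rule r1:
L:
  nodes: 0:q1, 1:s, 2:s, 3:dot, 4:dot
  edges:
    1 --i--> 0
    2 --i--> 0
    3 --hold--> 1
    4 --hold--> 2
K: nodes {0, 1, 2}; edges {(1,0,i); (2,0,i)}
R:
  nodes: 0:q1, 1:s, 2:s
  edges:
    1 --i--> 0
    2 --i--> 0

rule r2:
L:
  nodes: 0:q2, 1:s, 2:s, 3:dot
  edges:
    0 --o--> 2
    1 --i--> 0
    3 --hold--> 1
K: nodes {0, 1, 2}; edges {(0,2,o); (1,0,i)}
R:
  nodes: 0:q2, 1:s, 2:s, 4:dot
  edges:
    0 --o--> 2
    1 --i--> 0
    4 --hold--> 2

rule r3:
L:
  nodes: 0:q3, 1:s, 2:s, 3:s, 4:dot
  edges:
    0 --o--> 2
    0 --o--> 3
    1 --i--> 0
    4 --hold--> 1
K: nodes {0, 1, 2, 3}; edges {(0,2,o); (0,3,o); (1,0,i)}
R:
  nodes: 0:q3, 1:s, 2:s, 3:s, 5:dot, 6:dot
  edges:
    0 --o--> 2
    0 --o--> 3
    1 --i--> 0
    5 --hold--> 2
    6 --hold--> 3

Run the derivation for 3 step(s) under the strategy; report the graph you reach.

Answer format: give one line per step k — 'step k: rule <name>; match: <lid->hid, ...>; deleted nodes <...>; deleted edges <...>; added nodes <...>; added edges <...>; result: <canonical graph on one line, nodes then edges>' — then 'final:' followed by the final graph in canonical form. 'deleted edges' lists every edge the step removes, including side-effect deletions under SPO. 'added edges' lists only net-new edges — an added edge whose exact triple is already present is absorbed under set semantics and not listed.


step 1: rule r3; match: 0->10, 1->1, 2->3, 3->4, 4->13; deleted nodes 13; deleted edges (13,1,hold); added nodes 20, 21; added edges (20,3,hold); (21,4,hold); result: nodes: 0:s, 1:s, 2:s, 3:s, 4:s, 7:q1, 9:q2, 10:q3, 15:dot, 16:dot, 19:dot, 20:dot, 21:dot edges: (0,7,i); (1,10,i); (3,9,i); (4,7,i); (9,1,o); (10,3,o); (10,4,o); (15,4,hold); (16,1,hold); (19,2,hold); (20,3,hold); (21,4,hold)
step 2: rule r2; match: 0->9, 1->3, 2->1, 3->20; deleted nodes 20; deleted edges (20,3,hold); added nodes 22; added edges (22,1,hold); result: nodes: 0:s, 1:s, 2:s, 3:s, 4:s, 7:q1, 9:q2, 10:q3, 15:dot, 16:dot, 19:dot, 21:dot, 22:dot edges: (0,7,i); (1,10,i); (3,9,i); (4,7,i); (9,1,o); (10,3,o); (10,4,o); (15,4,hold); (16,1,hold); (19,2,hold); (21,4,hold); (22,1,hold)
step 3: rule r3; match: 0->10, 1->1, 2->3, 3->4, 4->16; deleted nodes 16; deleted edges (16,1,hold); added nodes 23, 24; added edges (23,3,hold); (24,4,hold); result: nodes: 0:s, 1:s, 2:s, 3:s, 4:s, 7:q1, 9:q2, 10:q3, 15:dot, 19:dot, 21:dot, 22:dot, 23:dot, 24:dot edges: (0,7,i); (1,10,i); (3,9,i); (4,7,i); (9,1,o); (10,3,o); (10,4,o); (15,4,hold); (19,2,hold); (21,4,hold); (22,1,hold); (23,3,hold); (24,4,hold)
final:
nodes: 0:s, 1:s, 2:s, 3:s, 4:s, 7:q1, 9:q2, 10:q3, 15:dot, 19:dot, 21:dot, 22:dot, 23:dot, 24:dot
edges: (0,7,i); (1,10,i); (3,9,i); (4,7,i); (9,1,o); (10,3,o); (10,4,o); (15,4,hold); (19,2,hold); (21,4,hold); (22,1,hold); (23,3,hold); (24,4,hold)


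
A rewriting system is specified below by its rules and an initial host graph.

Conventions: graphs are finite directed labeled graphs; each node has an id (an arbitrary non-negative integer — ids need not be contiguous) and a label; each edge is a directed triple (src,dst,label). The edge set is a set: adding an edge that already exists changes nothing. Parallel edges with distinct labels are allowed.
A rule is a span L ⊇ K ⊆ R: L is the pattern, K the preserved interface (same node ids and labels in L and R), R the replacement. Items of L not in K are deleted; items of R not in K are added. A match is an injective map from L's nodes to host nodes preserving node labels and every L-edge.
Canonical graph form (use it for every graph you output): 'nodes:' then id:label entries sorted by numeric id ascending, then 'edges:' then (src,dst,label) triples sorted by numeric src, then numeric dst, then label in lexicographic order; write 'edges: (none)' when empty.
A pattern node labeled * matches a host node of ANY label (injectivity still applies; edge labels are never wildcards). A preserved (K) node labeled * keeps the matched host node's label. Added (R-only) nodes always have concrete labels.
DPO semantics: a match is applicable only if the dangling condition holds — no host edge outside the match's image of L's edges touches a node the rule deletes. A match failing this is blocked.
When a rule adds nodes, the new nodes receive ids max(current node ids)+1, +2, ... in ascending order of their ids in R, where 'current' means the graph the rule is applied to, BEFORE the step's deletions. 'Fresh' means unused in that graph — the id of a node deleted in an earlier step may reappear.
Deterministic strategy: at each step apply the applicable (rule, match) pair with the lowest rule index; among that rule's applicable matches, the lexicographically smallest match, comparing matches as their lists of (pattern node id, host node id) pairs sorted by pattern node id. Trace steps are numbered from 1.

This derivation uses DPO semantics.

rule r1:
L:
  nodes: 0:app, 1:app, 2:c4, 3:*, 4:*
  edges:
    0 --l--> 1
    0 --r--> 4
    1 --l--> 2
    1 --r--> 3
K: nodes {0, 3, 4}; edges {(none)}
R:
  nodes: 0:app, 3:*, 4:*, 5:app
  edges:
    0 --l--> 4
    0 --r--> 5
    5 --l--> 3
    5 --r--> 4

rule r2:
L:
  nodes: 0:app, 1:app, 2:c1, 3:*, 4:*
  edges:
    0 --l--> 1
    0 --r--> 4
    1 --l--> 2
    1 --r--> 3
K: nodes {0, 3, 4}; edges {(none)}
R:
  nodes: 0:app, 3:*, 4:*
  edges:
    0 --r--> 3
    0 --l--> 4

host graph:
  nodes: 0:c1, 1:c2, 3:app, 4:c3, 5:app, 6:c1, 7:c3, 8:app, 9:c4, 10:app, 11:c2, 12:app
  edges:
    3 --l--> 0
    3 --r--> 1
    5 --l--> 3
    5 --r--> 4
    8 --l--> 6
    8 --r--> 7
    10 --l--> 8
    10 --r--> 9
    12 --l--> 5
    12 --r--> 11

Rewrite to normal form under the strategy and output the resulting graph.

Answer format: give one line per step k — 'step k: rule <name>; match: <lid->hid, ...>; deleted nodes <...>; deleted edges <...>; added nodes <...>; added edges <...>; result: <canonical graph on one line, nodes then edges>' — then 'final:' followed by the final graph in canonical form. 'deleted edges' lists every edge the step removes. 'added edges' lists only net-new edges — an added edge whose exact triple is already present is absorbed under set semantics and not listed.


step 1: rule r2; match: 0->5, 1->3, 2->0, 3->1, 4->4; deleted nodes 0, 3; deleted edges (3,0,l); (3,1,r); (5,3,l); (5,4,r); added nodes (none); added edges (5,1,r); (5,4,l); result: nodes: 1:c2, 4:c3, 5:app, 6:c1, 7:c3, 8:app, 9:c4, 10:app, 11:c2, 12:app edges: (5,1,r); (5,4,l); (8,6,l); (8,7,r); (10,8,l); (10,9,r); (12,5,l); (12,11,r)
step 2: rule r2; match: 0->10, 1->8, 2->6, 3->7, 4->9; deleted nodes 6, 8; deleted edges (8,6,l); (8,7,r); (10,8,l); (10,9,r); added nodes (none); added edges (10,7,r); (10,9,l); result: nodes: 1:c2, 4:c3, 5:app, 7:c3, 9:c4, 10:app, 11:c2, 12:app edges: (5,1,r); (5,4,l); (10,7,r); (10,9,l); (12,5,l); (12,11,r)
final:
nodes: 1:c2, 4:c3, 5:app, 7:c3, 9:c4, 10:app, 11:c2, 12:app
edges: (5,1,r); (5,4,l); (10,7,r); (10,9,l); (12,5,l); (12,11,r)


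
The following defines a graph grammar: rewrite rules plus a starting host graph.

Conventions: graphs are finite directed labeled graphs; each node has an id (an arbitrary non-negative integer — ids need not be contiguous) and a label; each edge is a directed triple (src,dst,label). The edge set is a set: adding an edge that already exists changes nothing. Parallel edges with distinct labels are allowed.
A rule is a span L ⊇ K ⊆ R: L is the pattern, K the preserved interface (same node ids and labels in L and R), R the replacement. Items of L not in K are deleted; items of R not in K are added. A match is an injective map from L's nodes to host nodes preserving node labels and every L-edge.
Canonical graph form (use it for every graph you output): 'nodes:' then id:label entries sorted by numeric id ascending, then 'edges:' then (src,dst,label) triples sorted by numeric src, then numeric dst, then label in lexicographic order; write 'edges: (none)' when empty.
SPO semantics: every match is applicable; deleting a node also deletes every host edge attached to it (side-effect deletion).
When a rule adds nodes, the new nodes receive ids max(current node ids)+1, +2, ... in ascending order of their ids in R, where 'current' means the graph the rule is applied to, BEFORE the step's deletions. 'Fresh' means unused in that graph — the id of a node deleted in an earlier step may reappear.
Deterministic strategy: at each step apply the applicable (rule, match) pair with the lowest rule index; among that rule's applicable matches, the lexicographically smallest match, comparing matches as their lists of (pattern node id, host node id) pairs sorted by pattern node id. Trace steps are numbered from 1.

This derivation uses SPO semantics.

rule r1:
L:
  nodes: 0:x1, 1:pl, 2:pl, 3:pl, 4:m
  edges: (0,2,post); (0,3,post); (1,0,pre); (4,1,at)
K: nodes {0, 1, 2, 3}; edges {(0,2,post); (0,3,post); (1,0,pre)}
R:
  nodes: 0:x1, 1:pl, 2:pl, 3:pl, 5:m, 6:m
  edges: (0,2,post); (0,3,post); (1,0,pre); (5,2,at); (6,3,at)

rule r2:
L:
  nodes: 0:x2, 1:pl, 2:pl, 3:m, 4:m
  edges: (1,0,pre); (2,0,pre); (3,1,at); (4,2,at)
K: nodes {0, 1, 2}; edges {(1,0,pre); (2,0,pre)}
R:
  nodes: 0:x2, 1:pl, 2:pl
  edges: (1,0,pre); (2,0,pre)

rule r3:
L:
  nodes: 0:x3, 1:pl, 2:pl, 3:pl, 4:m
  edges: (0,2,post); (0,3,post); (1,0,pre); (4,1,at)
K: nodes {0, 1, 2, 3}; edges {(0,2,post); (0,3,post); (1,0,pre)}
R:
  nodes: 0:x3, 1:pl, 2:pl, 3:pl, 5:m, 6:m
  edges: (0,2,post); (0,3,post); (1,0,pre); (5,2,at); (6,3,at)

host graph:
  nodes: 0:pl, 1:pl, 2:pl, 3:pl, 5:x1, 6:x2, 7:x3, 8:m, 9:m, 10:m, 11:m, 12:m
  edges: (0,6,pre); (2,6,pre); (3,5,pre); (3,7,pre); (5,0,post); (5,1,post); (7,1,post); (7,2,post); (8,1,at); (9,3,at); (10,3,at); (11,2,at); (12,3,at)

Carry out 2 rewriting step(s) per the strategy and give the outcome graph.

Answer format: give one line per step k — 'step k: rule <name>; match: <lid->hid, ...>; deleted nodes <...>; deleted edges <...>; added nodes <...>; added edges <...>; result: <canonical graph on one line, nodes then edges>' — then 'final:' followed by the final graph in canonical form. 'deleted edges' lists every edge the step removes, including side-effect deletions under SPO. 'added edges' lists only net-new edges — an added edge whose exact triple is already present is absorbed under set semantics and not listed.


step 1: rule r1; match: 0->5, 1->3, 2->0, 3->1, 4->9; deleted nodes 9; deleted edges (9,3,at); added nodes 13, 14; added edges (13,0,at); (14,1,at); result: nodes: 0:pl, 1:pl, 2:pl, 3:pl, 5:x1, 6:x2, 7:x3, 8:m, 10:m, 11:m, 12:m, 13:m, 14:m edges: (0,6,pre); (2,6,pre); (3,5,pre); (3,7,pre); (5,0,post); (5,1,post); (7,1,post); (7,2,post); (8,1,at); (10,3,at); (11,2,at); (12,3,at); (13,0,at); (14,1,at)
step 2: rule r1; match: 0->5, 1->3, 2->0, 3->1, 4->10; deleted nodes 10; deleted edges (10,3,at); added nodes 15, 16; added edges (15,0,at); (16,1,at); result: nodes: 0:pl, 1:pl, 2:pl, 3:pl, 5:x1, 6:x2, 7:x3, 8:m, 11:m, 12:m, 13:m, 14:m, 15:m, 16:m edges: (0,6,pre); (2,6,pre); (3,5,pre); (3,7,pre); (5,0,post); (5,1,post); (7,1,post); (7,2,post); (8,1,at); (11,2,at); (12,3,at); (13,0,at); (14,1,at); (15,0,at); (16,1,at)
final:
nodes: 0:pl, 1:pl, 2:pl, 3:pl, 5:x1, 6:x2, 7:x3, 8:m, 11:m, 12:m, 13:m, 14:m, 15:m, 16:m
edges: (0,6,pre); (2,6,pre); (3,5,pre); (3,7,pre); (5,0,post); (5,1,post); (7,1,post); (7,2,post); (8,1,at); (11,2,at); (12,3,at); (13,0,at); (14,1,at); (15,0,at); (16,1,at)


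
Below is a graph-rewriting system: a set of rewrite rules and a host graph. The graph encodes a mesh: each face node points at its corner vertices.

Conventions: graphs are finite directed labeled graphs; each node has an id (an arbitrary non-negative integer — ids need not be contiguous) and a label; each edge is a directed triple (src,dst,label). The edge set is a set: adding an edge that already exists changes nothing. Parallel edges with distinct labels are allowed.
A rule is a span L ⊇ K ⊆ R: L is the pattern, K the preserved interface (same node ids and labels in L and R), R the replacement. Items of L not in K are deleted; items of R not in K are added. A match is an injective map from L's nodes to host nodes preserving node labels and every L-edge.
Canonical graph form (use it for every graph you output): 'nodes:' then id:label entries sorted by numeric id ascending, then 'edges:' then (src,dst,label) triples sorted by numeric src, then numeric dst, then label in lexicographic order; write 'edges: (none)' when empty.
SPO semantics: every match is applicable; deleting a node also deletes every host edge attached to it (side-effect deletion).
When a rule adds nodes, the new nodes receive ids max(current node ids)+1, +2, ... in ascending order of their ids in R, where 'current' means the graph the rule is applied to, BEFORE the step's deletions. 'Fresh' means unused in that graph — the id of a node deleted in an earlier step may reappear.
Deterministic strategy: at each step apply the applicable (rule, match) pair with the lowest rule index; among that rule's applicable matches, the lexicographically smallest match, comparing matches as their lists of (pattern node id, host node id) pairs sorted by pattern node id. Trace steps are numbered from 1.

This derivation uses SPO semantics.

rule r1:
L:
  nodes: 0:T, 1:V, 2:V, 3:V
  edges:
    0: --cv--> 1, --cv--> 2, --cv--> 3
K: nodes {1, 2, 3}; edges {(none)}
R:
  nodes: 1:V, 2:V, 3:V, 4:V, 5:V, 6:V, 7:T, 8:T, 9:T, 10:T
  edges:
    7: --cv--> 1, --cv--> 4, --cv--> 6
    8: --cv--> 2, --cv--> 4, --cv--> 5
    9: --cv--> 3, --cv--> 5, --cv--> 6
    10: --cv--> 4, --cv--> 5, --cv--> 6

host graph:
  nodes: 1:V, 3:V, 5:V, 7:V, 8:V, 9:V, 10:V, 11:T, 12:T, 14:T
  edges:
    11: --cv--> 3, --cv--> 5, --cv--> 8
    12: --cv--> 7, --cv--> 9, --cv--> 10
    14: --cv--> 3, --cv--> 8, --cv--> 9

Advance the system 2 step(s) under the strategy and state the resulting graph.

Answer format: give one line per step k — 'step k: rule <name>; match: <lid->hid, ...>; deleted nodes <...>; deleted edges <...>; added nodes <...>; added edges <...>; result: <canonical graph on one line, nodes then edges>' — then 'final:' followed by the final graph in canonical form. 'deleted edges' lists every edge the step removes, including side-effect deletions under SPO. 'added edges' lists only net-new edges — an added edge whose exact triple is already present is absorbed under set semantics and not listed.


step 1: rule r1; match: 0->11, 1->3, 2->5, 3->8; deleted nodes 11; deleted edges (11,3,cv); (11,5,cv); (11,8,cv); added nodes 15, 16, 17, 18, 19, 20, 21; added edges (18,3,cv); (18,15,cv); (18,17,cv); (19,5,cv); (19,15,cv); (19,16,cv); (20,8,cv); (20,16,cv); (20,17,cv); (21,15,cv); (21,16,cv); (21,17,cv); result: nodes: 1:V, 3:V, 5:V, 7:V, 8:V, 9:V, 10:V, 12:T, 14:T, 15:V, 16:V, 17:V, 18:T, 19:T, 20:T, 21:T edges: (12,7,cv); (12,9,cv); (12,10,cv); (14,3,cv); (14,8,cv); (14,9,cv); (18,3,cv); (18,15,cv); (18,17,cv); (19,5,cv); (19,15,cv); (19,16,cv); (20,8,cv); (20,16,cv); (20,17,cv); (21,15,cv); (21,16,cv); (21,17,cv)
step 2: rule r1; match: 0->12, 1->7, 2->9, 3->10; deleted nodes 12; deleted edges (12,7,cv); (12,9,cv); (12,10,cv); added nodes 22, 23, 24, 25, 26, 27, 28; added edges (25,7,cv); (25,22,cv); (25,24,cv); (26,9,cv); (26,22,cv); (26,23,cv); (27,10,cv); (27,23,cv); (27,24,cv); (28,22,cv); (28,23,cv); (28,24,cv); result: nodes: 1:V, 3:V, 5:V, 7:V, 8:V, 9:V, 10:V, 14:T, 15:V, 16:V, 17:V, 18:T, 19:T, 20:T, 21:T, 22:V, 23:V, 24:V, 25:T, 26:T, 27:T, 28:T edges: (14,3,cv); (14,8,cv); (14,9,cv); (18,3,cv); (18,15,cv); (18,17,cv); (19,5,cv); (19,15,cv); (19,16,cv); (20,8,cv); (20,16,cv); (20,17,cv); (21,15,cv); (21,16,cv); (21,17,cv); (25,7,cv); (25,22,cv); (25,24,cv); (26,9,cv); (26,22,cv); (26,23,cv); (27,10,cv); (27,23,cv); (27,24,cv); (28,22,cv); (28,23,cv); (28,24,cv)
final:
nodes: 1:V, 3:V, 5:V, 7:V, 8:V, 9:V, 10:V, 14:T, 15:V, 16:V, 17:V, 18:T, 19:T, 20:T, 21:T, 22:V, 23:V, 24:V, 25:T, 26:T, 27:T, 28:T
edges: (14,3,cv); (14,8,cv); (14,9,cv); (18,3,cv); (18,15,cv); (18,17,cv); (19,5,cv); (19,15,cv); (19,16,cv); (20,8,cv); (20,16,cv); (20,17,cv); (21,15,cv); (21,16,cv); (21,17,cv); (25,7,cv); (25,22,cv); (25,24,cv); (26,9,cv); (26,22,cv); (26,23,cv); (27,10,cv); (27,23,cv); (27,24,cv); (28,22,cv); (28,23,cv); (28,24,cv)


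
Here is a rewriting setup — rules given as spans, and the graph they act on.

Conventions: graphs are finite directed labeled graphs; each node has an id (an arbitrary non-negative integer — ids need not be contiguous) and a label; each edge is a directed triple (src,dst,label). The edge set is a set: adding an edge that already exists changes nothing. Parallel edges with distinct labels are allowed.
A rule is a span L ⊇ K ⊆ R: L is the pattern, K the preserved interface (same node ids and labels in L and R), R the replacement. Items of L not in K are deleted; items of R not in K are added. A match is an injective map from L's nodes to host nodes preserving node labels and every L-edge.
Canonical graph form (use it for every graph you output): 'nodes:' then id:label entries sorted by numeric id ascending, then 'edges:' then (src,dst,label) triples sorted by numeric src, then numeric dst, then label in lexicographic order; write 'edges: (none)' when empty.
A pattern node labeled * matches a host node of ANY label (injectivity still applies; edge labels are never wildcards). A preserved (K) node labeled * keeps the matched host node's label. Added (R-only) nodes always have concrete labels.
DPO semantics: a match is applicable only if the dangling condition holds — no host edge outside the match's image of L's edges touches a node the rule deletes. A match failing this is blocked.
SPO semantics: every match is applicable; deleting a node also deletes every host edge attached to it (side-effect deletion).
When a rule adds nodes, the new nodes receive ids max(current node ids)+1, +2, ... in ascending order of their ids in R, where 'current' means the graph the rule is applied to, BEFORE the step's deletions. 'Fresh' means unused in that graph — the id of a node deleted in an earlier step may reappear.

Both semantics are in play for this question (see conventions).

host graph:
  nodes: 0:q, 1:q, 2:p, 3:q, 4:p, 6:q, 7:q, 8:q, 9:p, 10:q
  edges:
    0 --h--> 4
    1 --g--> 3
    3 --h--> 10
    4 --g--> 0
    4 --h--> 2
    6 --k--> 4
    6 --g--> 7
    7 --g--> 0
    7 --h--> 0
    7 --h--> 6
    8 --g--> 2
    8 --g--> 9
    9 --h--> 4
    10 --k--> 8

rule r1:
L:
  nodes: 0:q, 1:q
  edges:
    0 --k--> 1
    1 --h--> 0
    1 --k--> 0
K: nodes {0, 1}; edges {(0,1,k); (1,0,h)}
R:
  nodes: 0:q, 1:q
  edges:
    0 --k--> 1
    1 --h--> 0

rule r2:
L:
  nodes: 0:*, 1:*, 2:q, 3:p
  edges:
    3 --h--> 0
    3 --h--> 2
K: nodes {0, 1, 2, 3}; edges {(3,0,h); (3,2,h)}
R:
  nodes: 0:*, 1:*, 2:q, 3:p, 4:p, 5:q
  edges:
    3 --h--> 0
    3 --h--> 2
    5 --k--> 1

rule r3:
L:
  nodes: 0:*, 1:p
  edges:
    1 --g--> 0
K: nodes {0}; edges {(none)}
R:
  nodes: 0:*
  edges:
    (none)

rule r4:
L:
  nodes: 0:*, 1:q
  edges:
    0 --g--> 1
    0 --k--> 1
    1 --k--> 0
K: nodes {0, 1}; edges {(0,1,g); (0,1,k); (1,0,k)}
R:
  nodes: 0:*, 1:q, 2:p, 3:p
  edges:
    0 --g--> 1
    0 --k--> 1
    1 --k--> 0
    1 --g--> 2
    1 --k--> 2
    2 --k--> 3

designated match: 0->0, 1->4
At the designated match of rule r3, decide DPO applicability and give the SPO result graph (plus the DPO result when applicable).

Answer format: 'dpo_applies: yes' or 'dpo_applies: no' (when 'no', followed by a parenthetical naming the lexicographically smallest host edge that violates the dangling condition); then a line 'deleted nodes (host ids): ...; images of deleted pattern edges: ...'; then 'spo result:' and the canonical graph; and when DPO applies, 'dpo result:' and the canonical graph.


dpo_applies: no
(the rule deletes node 4, which keeps host edge (0,4,h) outside the match image — the dangling condition fails, DPO blocks; SPO proceeds and side-deletes such edges)
deleted nodes (host ids): 4; images of deleted pattern edges: (4,0,g)
spo result:
nodes: 0:q, 1:q, 2:p, 3:q, 6:q, 7:q, 8:q, 9:p, 10:q
edges: (1,3,g); (3,10,h); (6,7,g); (7,0,g); (7,0,h); (7,6,h); (8,2,g); (8,9,g); (10,8,k)


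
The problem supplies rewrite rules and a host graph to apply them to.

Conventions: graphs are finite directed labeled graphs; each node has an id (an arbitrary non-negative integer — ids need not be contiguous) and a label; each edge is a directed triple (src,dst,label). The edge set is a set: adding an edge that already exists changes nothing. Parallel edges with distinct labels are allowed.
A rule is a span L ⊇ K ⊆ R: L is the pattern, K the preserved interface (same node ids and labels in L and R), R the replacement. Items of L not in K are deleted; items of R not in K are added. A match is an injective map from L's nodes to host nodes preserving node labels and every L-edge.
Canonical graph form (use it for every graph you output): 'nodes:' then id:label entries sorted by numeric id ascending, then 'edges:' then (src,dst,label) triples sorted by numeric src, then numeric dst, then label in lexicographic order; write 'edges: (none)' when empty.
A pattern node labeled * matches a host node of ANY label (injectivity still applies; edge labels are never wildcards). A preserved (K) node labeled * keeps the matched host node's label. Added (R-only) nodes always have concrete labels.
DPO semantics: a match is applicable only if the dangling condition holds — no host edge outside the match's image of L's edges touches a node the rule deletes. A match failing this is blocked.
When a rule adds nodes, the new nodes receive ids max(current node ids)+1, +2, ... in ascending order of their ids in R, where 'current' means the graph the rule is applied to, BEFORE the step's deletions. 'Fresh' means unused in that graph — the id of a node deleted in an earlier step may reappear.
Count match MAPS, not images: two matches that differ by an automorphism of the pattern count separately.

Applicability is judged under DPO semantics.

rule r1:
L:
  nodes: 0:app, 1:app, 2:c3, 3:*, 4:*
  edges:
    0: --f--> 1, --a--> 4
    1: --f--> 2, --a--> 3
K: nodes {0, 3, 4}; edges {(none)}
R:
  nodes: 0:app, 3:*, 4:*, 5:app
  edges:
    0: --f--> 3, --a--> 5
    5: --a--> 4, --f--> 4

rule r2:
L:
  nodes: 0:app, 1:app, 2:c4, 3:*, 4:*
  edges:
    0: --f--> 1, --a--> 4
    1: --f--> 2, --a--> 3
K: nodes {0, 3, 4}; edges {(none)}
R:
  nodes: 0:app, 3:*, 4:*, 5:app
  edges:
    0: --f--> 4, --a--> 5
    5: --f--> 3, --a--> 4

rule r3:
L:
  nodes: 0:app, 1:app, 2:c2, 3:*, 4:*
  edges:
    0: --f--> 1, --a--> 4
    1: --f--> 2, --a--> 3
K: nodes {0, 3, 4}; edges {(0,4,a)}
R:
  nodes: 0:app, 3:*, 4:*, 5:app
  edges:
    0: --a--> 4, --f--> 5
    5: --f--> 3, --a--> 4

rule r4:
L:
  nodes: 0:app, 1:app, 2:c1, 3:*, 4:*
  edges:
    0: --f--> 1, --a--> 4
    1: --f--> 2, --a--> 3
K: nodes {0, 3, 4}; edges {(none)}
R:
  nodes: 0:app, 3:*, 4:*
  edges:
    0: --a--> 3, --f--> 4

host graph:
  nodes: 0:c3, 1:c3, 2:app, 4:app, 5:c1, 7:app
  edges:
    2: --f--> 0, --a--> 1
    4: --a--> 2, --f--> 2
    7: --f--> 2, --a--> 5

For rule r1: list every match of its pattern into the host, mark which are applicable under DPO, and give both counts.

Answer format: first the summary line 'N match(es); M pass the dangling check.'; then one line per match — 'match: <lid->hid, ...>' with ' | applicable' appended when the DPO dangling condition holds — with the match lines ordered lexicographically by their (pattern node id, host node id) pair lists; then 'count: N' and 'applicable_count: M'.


1 match(es); 0 pass the dangling check.
match: 0->7, 1->2, 2->0, 3->1, 4->5
count: 1
applicable_count: 0


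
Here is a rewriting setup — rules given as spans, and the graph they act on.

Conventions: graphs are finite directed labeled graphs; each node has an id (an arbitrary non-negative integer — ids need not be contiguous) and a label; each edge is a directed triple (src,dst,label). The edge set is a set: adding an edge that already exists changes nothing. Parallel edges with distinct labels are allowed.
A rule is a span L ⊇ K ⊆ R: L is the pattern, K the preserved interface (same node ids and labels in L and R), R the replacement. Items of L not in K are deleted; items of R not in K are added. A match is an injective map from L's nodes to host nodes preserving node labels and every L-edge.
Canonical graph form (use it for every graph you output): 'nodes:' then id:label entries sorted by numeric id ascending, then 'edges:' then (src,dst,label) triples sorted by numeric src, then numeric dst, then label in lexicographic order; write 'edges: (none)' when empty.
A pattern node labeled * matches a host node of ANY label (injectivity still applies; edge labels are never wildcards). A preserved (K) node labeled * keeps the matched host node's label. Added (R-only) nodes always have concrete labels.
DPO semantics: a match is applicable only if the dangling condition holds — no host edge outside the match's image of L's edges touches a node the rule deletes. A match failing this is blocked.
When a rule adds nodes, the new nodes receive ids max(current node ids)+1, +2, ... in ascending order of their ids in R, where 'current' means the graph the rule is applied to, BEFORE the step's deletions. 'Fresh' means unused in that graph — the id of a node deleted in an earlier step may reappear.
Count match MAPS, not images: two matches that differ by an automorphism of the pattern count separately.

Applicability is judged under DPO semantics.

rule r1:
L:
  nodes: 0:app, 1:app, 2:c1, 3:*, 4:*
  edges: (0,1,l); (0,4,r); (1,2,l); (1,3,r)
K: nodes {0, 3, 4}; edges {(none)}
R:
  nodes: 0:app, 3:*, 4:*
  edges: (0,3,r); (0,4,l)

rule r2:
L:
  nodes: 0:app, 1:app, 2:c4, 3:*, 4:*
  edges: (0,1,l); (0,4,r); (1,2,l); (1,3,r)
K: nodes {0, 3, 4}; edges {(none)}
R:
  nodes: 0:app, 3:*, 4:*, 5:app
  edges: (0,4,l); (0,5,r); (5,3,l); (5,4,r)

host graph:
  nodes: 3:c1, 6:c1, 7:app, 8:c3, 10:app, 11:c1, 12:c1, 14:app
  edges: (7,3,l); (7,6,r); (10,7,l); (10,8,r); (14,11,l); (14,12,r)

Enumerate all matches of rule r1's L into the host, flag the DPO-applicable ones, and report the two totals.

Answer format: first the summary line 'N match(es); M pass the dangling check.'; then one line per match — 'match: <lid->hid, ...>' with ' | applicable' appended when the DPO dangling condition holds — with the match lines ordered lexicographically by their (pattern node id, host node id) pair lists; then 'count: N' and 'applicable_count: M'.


1 match(es); 1 pass the dangling check.
match: 0->10, 1->7, 2->3, 3->6, 4->8 | applicable
count: 1
applicable_count: 1


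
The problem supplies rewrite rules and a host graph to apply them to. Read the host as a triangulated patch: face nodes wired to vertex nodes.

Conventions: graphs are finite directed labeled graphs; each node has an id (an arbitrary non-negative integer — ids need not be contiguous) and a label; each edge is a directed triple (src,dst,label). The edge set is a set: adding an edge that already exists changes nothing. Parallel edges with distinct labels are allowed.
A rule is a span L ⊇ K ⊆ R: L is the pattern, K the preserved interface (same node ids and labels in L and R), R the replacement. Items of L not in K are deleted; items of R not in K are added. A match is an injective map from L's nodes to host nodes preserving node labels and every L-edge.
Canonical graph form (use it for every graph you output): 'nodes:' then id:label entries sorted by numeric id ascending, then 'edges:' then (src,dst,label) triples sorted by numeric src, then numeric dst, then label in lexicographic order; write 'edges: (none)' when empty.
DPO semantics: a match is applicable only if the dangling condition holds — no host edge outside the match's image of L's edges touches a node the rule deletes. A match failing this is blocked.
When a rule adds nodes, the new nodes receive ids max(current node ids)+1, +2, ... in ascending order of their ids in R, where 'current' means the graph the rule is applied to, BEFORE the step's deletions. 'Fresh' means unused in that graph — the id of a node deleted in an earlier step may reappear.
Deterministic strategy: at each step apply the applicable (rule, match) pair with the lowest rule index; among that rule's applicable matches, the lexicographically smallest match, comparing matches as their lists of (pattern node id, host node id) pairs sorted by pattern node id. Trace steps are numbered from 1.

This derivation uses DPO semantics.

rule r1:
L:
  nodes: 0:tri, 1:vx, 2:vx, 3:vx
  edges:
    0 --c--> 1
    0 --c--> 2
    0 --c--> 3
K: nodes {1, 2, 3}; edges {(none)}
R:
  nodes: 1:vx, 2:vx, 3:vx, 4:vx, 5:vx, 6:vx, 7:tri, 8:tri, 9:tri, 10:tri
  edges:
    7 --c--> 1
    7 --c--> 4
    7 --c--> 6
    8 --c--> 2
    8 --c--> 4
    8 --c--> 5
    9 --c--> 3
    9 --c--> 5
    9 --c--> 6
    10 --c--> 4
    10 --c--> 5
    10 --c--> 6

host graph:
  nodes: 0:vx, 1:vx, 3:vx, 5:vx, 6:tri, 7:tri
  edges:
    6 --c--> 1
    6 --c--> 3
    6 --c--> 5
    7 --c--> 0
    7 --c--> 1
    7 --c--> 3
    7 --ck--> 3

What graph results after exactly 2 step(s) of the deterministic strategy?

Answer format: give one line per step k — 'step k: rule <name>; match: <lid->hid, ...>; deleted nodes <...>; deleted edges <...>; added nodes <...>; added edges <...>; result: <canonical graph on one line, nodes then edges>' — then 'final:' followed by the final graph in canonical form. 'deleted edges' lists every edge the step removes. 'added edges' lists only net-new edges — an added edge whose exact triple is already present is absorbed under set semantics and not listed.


step 1: rule r1; match: 0->6, 1->1, 2->3, 3->5; deleted nodes 6; deleted edges (6,1,c); (6,3,c); (6,5,c); added nodes 8, 9, 10, 11, 12, 13, 14; added edges (11,1,c); (11,8,c); (11,10,c); (12,3,c); (12,8,c); (12,9,c); (13,5,c); (13,9,c); (13,10,c); (14,8,c); (14,9,c); (14,10,c); result: nodes: 0:vx, 1:vx, 3:vx, 5:vx, 7:tri, 8:vx, 9:vx, 10:vx, 11:tri, 12:tri, 13:tri, 14:tri edges: (7,0,c); (7,1,c); (7,3,c); (7,3,ck); (11,1,c); (11,8,c); (11,10,c); (12,3,c); (12,8,c); (12,9,c); (13,5,c); (13,9,c); (13,10,c); (14,8,c); (14,9,c); (14,10,c)
step 2: rule r1; match: 0->11, 1->1, 2->8, 3->10; deleted nodes 11; deleted edges (11,1,c); (11,8,c); (11,10,c); added nodes 15, 16, 17, 18, 19, 20, 21; added edges (18,1,c); (18,15,c); (18,17,c); (19,8,c); (19,15,c); (19,16,c); (20,10,c); (20,16,c); (20,17,c); (21,15,c); (21,16,c); (21,17,c); result: nodes: 0:vx, 1:vx, 3:vx, 5:vx, 7:tri, 8:vx, 9:vx, 10:vx, 12:tri, 13:tri, 14:tri, 15:vx, 16:vx, 17:vx, 18:tri, 19:tri, 20:tri, 21:tri edges: (7,0,c); (7,1,c); (7,3,c); (7,3,ck); (12,3,c); (12,8,c); (12,9,c); (13,5,c); (13,9,c); (13,10,c); (14,8,c); (14,9,c); (14,10,c); (18,1,c); (18,15,c); (18,17,c); (19,8,c); (19,15,c); (19,16,c); (20,10,c); (20,16,c); (20,17,c); (21,15,c); (21,16,c); (21,17,c)
final:
nodes: 0:vx, 1:vx, 3:vx, 5:vx, 7:tri, 8:vx, 9:vx, 10:vx, 12:tri, 13:tri, 14:tri, 15:vx, 16:vx, 17:vx, 18:tri, 19:tri, 20:tri, 21:tri
edges: (7,0,c); (7,1,c); (7,3,c); (7,3,ck); (12,3,c); (12,8,c); (12,9,c); (13,5,c); (13,9,c); (13,10,c); (14,8,c); (14,9,c); (14,10,c); (18,1,c); (18,15,c); (18,17,c); (19,8,c); (19,15,c); (19,16,c); (20,10,c); (20,16,c); (20,17,c); (21,15,c); (21,16,c); (21,17,c)


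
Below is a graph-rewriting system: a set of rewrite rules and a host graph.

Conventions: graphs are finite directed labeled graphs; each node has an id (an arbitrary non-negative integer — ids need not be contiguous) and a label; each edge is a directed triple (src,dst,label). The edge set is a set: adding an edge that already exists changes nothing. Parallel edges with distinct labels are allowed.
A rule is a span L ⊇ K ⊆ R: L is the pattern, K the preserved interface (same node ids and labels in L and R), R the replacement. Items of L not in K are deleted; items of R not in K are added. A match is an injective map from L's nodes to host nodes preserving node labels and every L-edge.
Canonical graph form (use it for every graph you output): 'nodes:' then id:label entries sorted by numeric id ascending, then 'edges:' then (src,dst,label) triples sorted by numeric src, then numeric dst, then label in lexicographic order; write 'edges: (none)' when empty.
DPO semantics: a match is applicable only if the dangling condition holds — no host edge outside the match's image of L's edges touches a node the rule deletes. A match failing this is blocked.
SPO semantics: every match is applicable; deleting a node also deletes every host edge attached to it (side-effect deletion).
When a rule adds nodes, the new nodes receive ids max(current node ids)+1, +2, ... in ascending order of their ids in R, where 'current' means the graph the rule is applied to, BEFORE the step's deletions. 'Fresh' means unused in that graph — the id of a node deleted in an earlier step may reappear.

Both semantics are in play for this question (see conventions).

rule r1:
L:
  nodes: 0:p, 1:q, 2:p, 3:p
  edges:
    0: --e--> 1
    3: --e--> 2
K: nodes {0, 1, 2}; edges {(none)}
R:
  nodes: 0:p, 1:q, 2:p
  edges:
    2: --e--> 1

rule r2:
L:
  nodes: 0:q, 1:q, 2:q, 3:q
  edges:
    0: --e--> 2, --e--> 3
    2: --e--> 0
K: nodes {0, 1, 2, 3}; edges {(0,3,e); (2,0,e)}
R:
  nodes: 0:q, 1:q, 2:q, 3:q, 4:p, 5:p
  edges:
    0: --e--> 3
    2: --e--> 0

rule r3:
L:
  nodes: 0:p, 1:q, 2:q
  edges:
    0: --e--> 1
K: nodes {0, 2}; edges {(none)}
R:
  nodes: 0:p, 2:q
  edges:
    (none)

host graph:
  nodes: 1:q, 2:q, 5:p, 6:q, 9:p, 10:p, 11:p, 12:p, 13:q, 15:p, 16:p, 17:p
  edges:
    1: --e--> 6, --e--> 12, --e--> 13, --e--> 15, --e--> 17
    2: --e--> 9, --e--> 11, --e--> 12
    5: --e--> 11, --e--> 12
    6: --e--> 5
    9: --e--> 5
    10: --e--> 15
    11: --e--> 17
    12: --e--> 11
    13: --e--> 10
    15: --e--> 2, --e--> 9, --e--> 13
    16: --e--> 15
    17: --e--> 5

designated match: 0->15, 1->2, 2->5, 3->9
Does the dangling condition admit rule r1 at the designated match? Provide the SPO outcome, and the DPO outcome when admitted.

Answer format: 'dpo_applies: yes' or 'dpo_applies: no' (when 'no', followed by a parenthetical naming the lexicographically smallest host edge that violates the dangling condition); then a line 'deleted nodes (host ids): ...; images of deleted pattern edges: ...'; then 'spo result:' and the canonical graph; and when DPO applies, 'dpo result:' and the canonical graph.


dpo_applies: no
(the rule deletes node 9, which keeps host edge (2,9,e) outside the match image — the dangling condition fails, DPO blocks; SPO proceeds and side-deletes such edges)
deleted nodes (host ids): 9; images of deleted pattern edges: (9,5,e); (15,2,e)
spo result:
nodes: 1:q, 2:q, 5:p, 6:q, 10:p, 11:p, 12:p, 13:q, 15:p, 16:p, 17:p
edges: (1,6,e); (1,12,e); (1,13,e); (1,15,e); (1,17,e); (2,11,e); (2,12,e); (5,2,e); (5,11,e); (5,12,e); (6,5,e); (10,15,e); (11,17,e); (12,11,e); (13,10,e); (15,13,e); (16,15,e); (17,5,e)


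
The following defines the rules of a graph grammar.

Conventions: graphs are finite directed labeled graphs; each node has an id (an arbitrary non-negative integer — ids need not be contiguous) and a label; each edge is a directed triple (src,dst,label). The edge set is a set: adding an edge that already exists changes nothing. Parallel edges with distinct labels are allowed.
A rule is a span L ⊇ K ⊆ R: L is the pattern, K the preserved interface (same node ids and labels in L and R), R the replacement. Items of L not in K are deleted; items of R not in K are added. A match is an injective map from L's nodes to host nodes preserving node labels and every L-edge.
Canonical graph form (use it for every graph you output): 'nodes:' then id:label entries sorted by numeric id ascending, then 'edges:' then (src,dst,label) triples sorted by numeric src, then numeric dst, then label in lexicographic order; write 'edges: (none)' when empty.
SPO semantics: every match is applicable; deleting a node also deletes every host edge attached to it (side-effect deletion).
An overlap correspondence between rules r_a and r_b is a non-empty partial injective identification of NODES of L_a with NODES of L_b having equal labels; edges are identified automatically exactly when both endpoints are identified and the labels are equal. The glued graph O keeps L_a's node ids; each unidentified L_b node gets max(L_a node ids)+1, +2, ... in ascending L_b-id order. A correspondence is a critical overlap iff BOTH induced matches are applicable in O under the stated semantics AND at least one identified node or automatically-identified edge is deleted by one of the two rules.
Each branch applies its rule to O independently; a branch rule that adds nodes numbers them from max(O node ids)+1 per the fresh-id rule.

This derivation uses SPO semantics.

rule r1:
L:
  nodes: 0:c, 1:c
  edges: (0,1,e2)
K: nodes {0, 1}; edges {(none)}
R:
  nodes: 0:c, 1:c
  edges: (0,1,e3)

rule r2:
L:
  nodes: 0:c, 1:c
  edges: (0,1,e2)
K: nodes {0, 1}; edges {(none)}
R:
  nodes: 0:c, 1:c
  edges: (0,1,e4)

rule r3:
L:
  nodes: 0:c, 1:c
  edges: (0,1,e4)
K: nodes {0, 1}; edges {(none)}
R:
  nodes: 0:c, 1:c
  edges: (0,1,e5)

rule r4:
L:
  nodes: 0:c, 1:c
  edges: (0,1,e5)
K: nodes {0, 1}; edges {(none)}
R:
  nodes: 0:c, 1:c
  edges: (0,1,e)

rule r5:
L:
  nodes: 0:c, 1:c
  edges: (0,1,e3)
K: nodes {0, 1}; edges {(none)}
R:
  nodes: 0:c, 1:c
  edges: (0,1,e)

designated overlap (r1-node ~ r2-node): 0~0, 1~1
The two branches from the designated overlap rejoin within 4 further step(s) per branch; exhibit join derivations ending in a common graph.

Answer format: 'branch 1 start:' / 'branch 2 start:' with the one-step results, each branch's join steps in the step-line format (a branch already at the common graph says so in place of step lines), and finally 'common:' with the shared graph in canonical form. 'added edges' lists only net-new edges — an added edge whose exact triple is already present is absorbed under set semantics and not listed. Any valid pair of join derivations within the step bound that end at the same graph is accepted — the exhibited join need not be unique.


branch 1 start:
nodes: 0:c, 1:c
edges: (0,1,e3)
branch 2 start:
nodes: 0:c, 1:c
edges: (0,1,e4)
branch 1 step 1: rule r5; match: 0->0, 1->1; deleted nodes (none); deleted edges (0,1,e3); added nodes (none); added edges (0,1,e); result: nodes: 0:c, 1:c edges: (0,1,e)
branch 2 step 1: rule r3; match: 0->0, 1->1; deleted nodes (none); deleted edges (0,1,e4); added nodes (none); added edges (0,1,e5); result: nodes: 0:c, 1:c edges: (0,1,e5)
branch 2 step 2: rule r4; match: 0->0, 1->1; deleted nodes (none); deleted edges (0,1,e5); added nodes (none); added edges (0,1,e); result: nodes: 0:c, 1:c edges: (0,1,e)
common:
nodes: 0:c, 1:c
edges: (0,1,e)
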